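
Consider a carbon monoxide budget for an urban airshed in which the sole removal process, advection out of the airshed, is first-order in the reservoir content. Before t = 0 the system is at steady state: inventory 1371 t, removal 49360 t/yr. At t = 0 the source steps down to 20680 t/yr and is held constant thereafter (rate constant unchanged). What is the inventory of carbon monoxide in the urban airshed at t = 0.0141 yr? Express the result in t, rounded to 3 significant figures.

τ = M₀/F₀ = 1371/49360 = 0.02778 yr; rate constant k = 1/τ.
New steady state M_∞ = F₁/k = F₁·τ = 20680 × 0.02778 = 574.40 t.
M(t) = M_∞ + (M₀ − M_∞)·e^(−t/τ); t/τ = 0.0141/0.02778 = 0.5076, so e^(−t/τ) = 0.6019.
M(t) = 574.40 + 796.6 × 0.6019 = 1053.9 t.

1050 t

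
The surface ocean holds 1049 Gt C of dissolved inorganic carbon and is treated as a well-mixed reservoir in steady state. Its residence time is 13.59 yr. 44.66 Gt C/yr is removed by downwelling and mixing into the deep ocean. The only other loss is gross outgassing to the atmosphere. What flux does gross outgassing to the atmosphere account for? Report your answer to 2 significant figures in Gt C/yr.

Total removal F = M/τ = 1049 / 13.59 = 77.19 Gt C/yr.
Gross outgassing to the atmosphere = F − (44.66) = 77.19 − 44.66 = 32.53 Gt C/yr.

33 Gt C/yr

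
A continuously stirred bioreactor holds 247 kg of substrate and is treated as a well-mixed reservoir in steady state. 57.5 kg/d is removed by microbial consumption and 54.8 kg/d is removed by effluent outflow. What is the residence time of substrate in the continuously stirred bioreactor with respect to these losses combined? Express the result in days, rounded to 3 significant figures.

Total removal = 57.50 + 54.80 = 112.30 kg/d.
τ = M / ΣF_out = 247 / 112.30 = 2.199 d.

2.20 d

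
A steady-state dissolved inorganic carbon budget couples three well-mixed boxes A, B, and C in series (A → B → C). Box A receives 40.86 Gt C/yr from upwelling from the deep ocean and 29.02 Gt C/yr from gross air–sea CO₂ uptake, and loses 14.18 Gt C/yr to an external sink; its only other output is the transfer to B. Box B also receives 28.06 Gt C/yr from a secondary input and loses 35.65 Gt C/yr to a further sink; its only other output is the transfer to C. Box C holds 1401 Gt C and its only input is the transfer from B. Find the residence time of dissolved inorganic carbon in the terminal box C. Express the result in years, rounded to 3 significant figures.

Box A: F(A→B) = (40.86 + 29.02) − 14.18 = 55.700 Gt C/yr.
Box B: F(B→C) = (55.700 + 28.06) − 35.65 = 48.110 Gt C/yr.
Box C throughput = its input = 48.110 Gt C/yr; τ = 1401 / 48.110 = 29.12 yr.

29.1 yr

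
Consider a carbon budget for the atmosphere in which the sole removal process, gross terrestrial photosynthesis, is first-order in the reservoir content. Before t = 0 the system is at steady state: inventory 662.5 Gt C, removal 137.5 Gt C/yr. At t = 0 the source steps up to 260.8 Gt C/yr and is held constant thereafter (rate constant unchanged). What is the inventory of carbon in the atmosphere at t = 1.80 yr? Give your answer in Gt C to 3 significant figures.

Residence time τ = M₀/F₀ = 4.818 yr. The eventual steady state is M_∞ = M₀·(F₁/F₀) = 662.5 × 260.8/137.5 = 1256.6 Gt C.
The anomaly ΔM(t) = M(t) − M_∞ decays as ΔM₀·e^(−t/τ) with ΔM₀ = 662.5 − 1256.6 = −594.1 Gt C.
At t = 1.80 yr, e^(−t/τ) = e^(−0.3736) = 0.6883, so ΔM = −408.9 Gt C and M = 1256.6 − 408.9 = 847.70 Gt C.

848 Gt C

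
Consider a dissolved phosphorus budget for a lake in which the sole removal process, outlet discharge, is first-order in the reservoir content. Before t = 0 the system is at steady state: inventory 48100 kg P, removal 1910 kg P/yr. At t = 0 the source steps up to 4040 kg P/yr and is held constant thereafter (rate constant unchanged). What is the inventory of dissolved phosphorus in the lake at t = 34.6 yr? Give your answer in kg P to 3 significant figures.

88200 kg P

The sink rate constant is k = F₀/M₀ = 1910/48100 = 0.03971 yr⁻¹.
Solving dM/dt = F₁ − kM with M(0) = M₀ gives M(t) = F₁/k + (M₀ − F₁/k)·e^(−kt).
F₁/k = 4040/0.03971 = 101740 kg P; kt = 0.03971 × 34.6 = 1.374, e^(−kt) = 0.2531.
M(34.6) = 101740 + (48100 − 101740) × 0.2531 = 101740 − 13580 = 88163 kg P.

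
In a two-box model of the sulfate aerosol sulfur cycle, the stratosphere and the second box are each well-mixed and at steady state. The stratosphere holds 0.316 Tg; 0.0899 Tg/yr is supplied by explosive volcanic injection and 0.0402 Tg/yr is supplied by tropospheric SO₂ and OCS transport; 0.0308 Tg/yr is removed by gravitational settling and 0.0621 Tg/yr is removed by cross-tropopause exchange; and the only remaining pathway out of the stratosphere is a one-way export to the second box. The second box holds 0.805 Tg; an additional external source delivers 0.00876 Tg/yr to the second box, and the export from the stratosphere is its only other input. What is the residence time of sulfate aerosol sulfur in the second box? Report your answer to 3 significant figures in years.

Balance the stratosphere: ΣF_in = 0.0899 + 0.0402 = 0.13010 Tg/yr.
Export to the second box = ΣF_in − (0.0308 + 0.0621) = 0.037200 Tg/yr.
Total input to the second box = 0.037200 + 0.00876 = 0.045960 Tg/yr; at steady state this equals its total output.
τ = M / F = 0.805 / 0.045960 = 17.52 yr.

17.5 yr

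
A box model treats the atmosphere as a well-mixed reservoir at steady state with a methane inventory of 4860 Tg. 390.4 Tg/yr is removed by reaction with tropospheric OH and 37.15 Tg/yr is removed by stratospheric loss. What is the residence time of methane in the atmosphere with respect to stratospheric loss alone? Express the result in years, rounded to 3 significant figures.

131 yr

Residence time with respect to a single sink: τ = M / F_sink.
τ = 4860 / 37.15 = 130.8 yr.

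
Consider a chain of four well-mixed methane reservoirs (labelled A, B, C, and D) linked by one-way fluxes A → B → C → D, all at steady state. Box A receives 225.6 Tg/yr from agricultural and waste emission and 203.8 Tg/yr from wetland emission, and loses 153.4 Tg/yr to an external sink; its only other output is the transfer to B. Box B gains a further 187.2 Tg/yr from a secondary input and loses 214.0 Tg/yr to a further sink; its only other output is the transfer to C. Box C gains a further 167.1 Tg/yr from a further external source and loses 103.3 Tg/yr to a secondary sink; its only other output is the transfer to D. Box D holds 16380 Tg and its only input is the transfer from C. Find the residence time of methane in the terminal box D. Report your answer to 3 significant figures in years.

Box A: F(A→B) = (225.6 + 203.8) − 153.4 = 276.00 Tg/yr.
Box B: F(B→C) = (276.00 + 187.2) − 214.0 = 249.20 Tg/yr.
Box C: F(C→D) = (249.20 + 167.1) − 103.3 = 313.00 Tg/yr.
Box D throughput = its input = 313.00 Tg/yr; τ = 16380 / 313.00 = 52.33 yr.

52.3 yr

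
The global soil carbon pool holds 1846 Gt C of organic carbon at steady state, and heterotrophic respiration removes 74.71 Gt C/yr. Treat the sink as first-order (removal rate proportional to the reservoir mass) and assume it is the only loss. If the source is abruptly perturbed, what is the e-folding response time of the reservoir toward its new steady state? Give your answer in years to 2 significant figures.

For a linear reservoir the response time equals the residence time τ = M/F.
τ = 1846 / 74.71 = 24.71 yr.

25 yr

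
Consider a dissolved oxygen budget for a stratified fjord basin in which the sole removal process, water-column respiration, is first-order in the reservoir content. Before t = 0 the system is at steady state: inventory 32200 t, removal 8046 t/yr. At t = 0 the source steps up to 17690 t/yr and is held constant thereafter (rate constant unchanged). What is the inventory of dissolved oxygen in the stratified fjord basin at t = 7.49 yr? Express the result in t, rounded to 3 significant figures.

64900 t

Residence time τ = M₀/F₀ = 4.002 yr. The eventual steady state is M_∞ = M₀·(F₁/F₀) = 32200 × 17690/8046 = 70795 t.
The anomaly ΔM(t) = M(t) − M_∞ decays as ΔM₀·e^(−t/τ) with ΔM₀ = 32200 − 70795 = −38600 t.
At t = 7.49 yr, e^(−t/τ) = e^(−1.872) = 0.1539, so ΔM = −5939 t and M = 70795 − 5939 = 64856 t.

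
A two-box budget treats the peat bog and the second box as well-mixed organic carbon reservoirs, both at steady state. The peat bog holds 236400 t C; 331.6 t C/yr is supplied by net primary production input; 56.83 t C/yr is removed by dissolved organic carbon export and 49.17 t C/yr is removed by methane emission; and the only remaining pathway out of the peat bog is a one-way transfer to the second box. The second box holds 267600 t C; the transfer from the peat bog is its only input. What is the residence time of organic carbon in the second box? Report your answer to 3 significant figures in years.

Balance the peat bog: ΣF_in = 331.60 t C/yr.
Transfer to the second box = ΣF_in − (56.83 + 49.17) = 225.60 t C/yr.
At steady state the output of the second box equals its input, 225.60 t C/yr.
τ = M / F = 267600 / 225.60 = 1186 yr.

1190 yr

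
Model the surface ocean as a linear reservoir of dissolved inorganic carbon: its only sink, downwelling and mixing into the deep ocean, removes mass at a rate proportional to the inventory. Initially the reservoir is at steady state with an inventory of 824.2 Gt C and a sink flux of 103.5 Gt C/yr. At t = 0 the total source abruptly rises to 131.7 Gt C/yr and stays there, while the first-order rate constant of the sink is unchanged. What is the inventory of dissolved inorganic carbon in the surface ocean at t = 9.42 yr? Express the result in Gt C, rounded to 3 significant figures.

980 Gt C

Residence time τ = M₀/F₀ = 7.963 yr. The eventual steady state is M_∞ = M₀·(F₁/F₀) = 824.2 × 131.7/103.5 = 1048.8 Gt C.
The anomaly ΔM(t) = M(t) − M_∞ decays as ΔM₀·e^(−t/τ) with ΔM₀ = 824.2 − 1048.8 = −224.6 Gt C.
At t = 9.42 yr, e^(−t/τ) = e^(−1.183) = 0.3064, so ΔM = −68.80 Gt C and M = 1048.8 − 68.80 = 979.96 Gt C.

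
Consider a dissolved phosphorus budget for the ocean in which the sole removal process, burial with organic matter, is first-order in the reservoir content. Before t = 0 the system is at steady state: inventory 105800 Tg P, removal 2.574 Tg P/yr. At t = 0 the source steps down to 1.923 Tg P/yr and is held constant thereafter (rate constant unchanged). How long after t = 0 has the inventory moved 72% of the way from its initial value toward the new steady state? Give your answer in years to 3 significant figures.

52300 yr

τ = M₀/F₀ = 105800/2.574 = 41100 yr.
The remaining gap fraction is e^(−t/τ); 72% covered ⇒ e^(−t/τ) = 0.280.
t = −τ ln(0.280) = 41100 × 1.273 = 52320 yr.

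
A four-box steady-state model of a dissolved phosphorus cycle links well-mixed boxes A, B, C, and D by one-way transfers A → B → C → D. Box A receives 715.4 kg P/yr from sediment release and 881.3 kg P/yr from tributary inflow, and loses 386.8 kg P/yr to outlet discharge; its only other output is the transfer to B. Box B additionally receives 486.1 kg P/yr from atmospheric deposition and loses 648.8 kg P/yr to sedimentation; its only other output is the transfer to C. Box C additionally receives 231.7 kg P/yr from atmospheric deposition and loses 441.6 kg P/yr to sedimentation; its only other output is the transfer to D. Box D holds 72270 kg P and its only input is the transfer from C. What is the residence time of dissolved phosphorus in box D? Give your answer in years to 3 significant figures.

86.3 yr

Box A: F(A→B) = (715.4 + 881.3) − 386.8 = 1209.9 kg P/yr.
Box B: F(B→C) = (1209.9 + 486.1) − 648.8 = 1047.2 kg P/yr.
Box C: F(C→D) = (1047.2 + 231.7) − 441.6 = 837.30 kg P/yr.
Box D throughput = its input = 837.30 kg P/yr; τ = 72270 / 837.30 = 86.31 yr.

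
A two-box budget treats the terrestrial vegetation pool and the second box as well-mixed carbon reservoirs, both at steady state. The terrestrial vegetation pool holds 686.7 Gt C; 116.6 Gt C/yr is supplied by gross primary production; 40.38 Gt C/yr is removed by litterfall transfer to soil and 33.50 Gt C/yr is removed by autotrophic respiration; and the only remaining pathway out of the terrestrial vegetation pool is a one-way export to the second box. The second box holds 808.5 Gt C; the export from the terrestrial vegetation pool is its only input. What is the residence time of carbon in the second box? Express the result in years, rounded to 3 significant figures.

18.9 yr

Balance the terrestrial vegetation pool: ΣF_in = 116.60 Gt C/yr.
Export to the second box = ΣF_in − (40.38 + 33.50) = 42.720 Gt C/yr.
At steady state the output of the second box equals its input, 42.720 Gt C/yr.
τ = M / F = 808.5 / 42.720 = 18.93 yr.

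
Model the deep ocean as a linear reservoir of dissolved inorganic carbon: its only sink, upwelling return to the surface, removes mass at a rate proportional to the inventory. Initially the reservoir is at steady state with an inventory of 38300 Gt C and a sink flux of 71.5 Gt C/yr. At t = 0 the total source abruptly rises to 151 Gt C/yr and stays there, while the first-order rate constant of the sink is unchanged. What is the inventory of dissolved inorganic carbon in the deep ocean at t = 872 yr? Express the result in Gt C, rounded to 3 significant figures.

The sink rate constant is k = F₀/M₀ = 71.5/38300 = 0.001867 yr⁻¹.
Solving dM/dt = F₁ − kM with M(0) = M₀ gives M(t) = F₁/k + (M₀ − F₁/k)·e^(−kt).
F₁/k = 151/0.001867 = 80885 Gt C; kt = 0.001867 × 872 = 1.628, e^(−kt) = 0.1963.
M(872) = 80885 + (38300 − 80885) × 0.1963 = 80885 − 8361 = 72524 Gt C.

72500 Gt C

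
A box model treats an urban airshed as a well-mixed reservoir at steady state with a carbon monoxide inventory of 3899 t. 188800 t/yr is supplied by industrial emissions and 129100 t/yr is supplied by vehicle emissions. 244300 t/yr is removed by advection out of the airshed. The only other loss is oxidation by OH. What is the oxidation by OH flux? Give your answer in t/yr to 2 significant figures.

At steady state ΣF_in = ΣF_out.
ΣF_in = 188800 + 129100 = 317900 t/yr.
Oxidation by OH flux = ΣF_in − (244300) = 317900 − 244300 = 73600 t/yr.

74000 t/yr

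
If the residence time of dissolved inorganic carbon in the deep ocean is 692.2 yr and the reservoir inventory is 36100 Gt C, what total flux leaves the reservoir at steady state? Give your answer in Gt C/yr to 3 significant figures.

F = M / τ = 36100 / 692.2 = 52.15 Gt C/yr.

52.2 Gt C/yr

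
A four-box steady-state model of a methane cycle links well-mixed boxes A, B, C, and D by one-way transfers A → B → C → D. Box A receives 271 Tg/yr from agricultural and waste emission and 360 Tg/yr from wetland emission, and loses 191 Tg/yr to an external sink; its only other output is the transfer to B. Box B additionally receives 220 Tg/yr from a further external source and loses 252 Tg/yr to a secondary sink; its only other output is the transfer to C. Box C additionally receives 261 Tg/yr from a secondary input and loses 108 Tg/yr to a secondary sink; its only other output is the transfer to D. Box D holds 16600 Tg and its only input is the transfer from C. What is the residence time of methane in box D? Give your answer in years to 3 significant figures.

Box A: F(A→B) = (271 + 360) − 191 = 440.00 Tg/yr.
Box B: F(B→C) = (440.00 + 220) − 252 = 408.00 Tg/yr.
Box C: F(C→D) = (408.00 + 261) − 108 = 561.00 Tg/yr.
Box D throughput = its input = 561.00 Tg/yr; τ = 16600 / 561.00 = 29.59 yr.

29.6 yr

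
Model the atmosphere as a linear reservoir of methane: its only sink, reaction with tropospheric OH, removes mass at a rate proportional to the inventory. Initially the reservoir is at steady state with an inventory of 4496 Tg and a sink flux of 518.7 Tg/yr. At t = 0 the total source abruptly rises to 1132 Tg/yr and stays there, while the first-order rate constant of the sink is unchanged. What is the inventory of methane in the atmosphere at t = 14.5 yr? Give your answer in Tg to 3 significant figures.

τ = M₀/F₀ = 4496/518.7 = 8.668 yr; rate constant k = 1/τ.
New steady state M_∞ = F₁/k = F₁·τ = 1132 × 8.668 = 9812.0 Tg.
M(t) = M_∞ + (M₀ − M_∞)·e^(−t/τ); t/τ = 14.5/8.668 = 1.673, so e^(−t/τ) = 0.1877.
M(t) = 9812.0 − 5316 × 0.1877 = 8814.1 Tg.

8810 Tg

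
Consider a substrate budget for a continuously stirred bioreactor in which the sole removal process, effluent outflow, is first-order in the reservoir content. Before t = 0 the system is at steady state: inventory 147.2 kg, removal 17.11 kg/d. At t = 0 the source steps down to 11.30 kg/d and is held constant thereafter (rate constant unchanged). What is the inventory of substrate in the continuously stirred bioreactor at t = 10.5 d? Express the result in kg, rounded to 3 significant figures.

112 kg

The sink rate constant is k = F₀/M₀ = 17.11/147.2 = 0.1162 d⁻¹.
Solving dM/dt = F₁ − kM with M(0) = M₀ gives M(t) = F₁/k + (M₀ − F₁/k)·e^(−kt).
F₁/k = 11.30/0.1162 = 97.216 kg; kt = 0.1162 × 10.5 = 1.220, e^(−kt) = 0.2951.
M(10.5) = 97.216 + (147.2 − 97.216) × 0.2951 = 97.216 + 14.75 = 111.97 kg.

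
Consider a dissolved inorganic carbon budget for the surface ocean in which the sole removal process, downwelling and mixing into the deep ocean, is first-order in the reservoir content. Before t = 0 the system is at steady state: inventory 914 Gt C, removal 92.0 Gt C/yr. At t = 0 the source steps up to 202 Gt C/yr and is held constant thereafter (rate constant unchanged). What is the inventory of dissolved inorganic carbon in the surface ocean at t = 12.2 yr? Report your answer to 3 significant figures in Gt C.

Residence time τ = M₀/F₀ = 9.935 yr. The eventual steady state is M_∞ = M₀·(F₁/F₀) = 914 × 202/92.0 = 2006.8 Gt C.
The anomaly ΔM(t) = M(t) − M_∞ decays as ΔM₀·e^(−t/τ) with ΔM₀ = 914 − 2006.8 = −1093 Gt C.
At t = 12.2 yr, e^(−t/τ) = e^(−1.228) = 0.2929, so ΔM = −320.1 Gt C and M = 2006.8 − 320.1 = 1686.8 Gt C.

1690 Gt C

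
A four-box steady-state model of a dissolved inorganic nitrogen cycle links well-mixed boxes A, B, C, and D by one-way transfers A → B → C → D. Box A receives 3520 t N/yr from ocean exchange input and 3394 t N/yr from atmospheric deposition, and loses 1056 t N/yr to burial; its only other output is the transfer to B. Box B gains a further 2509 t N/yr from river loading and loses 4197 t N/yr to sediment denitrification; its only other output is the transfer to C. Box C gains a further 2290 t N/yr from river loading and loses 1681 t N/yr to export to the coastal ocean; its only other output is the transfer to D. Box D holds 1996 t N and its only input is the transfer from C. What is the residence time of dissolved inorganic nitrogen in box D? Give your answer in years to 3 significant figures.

Box A: F(A→B) = (3520 + 3394) − 1056 = 5858.0 t N/yr.
Box B: F(B→C) = (5858.0 + 2509) − 4197 = 4170.0 t N/yr.
Box C: F(C→D) = (4170.0 + 2290) − 1681 = 4779.0 t N/yr.
Box D throughput = its input = 4779.0 t N/yr; τ = 1996 / 4779.0 = 0.4177 yr.

0.418 yr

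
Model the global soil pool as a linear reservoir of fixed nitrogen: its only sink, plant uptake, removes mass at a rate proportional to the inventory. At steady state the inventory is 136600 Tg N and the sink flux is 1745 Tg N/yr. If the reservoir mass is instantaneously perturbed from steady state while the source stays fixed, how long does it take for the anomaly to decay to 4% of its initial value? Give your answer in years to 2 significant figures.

For a linear reservoir the anomaly decays as exp(−t/τ) with τ = M/F = 136600/1745 = 78.28 yr.
exp(−t/τ) = 0.04 ⇒ t = −τ ln(0.04) = 78.28 × 3.219 = 252.0 yr.

250 yr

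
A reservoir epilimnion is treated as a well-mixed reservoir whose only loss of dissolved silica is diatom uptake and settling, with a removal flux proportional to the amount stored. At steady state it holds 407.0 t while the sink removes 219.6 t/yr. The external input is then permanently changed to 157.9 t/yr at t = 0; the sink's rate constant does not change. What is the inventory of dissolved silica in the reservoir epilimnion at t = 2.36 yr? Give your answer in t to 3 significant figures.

Residence time τ = M₀/F₀ = 1.853 yr. The eventual steady state is M_∞ = M₀·(F₁/F₀) = 407.0 × 157.9/219.6 = 292.65 t.
The anomaly ΔM(t) = M(t) − M_∞ decays as ΔM₀·e^(−t/τ) with ΔM₀ = 407.0 − 292.65 = 114.4 t.
At t = 2.36 yr, e^(−t/τ) = e^(−1.273) = 0.2799, so ΔM = 32.01 t and M = 292.65 + 32.01 = 324.65 t.

325 t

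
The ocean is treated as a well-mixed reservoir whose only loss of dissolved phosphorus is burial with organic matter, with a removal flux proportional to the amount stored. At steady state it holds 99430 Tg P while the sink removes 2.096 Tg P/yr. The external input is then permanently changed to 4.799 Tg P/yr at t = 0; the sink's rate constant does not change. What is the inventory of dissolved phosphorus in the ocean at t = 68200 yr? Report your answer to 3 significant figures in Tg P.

197000 Tg P

The sink rate constant is k = F₀/M₀ = 2.096/99430 = 2.108×10^-5 yr⁻¹.
Solving dM/dt = F₁ − kM with M(0) = M₀ gives M(t) = F₁/k + (M₀ − F₁/k)·e^(−kt).
F₁/k = 4.799/2.108×10^-5 = 227650 Tg P; kt = 2.108×10^-5 × 68200 = 1.438, e^(−kt) = 0.2375.
M(68200) = 227650 + (99430 − 227650) × 0.2375 = 227650 − 30450 = 197200 Tg P.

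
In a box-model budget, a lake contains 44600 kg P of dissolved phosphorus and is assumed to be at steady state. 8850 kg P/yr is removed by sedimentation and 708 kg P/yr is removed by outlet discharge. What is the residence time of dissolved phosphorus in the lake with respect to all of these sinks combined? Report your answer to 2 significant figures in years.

Total removal flux = 8850 + 708 = 9558.0 kg P/yr.
τ = M / ΣF_out = 44600 / 9558.0 = 4.666 yr.

4.7 yr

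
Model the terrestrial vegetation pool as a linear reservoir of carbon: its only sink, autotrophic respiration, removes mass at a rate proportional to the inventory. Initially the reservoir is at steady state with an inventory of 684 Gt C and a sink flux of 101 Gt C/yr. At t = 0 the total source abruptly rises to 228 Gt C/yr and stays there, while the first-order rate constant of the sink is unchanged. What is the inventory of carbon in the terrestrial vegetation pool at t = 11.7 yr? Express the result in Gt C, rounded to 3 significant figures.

τ = M₀/F₀ = 684/101 = 6.772 yr; rate constant k = 1/τ.
New steady state M_∞ = F₁/k = F₁·τ = 228 × 6.772 = 1544.1 Gt C.
M(t) = M_∞ + (M₀ − M_∞)·e^(−t/τ); t/τ = 11.7/6.772 = 1.728, so e^(−t/τ) = 0.1777.
M(t) = 1544.1 − 860.1 × 0.1777 = 1391.2 Gt C.

1390 Gt C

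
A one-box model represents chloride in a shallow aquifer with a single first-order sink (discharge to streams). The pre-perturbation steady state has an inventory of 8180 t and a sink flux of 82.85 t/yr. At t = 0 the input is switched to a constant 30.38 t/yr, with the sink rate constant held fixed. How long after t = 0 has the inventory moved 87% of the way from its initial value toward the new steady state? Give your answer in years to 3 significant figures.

τ = M₀/F₀ = 8180/82.85 = 98.73 yr.
The remaining gap fraction is e^(−t/τ); 87% covered ⇒ e^(−t/τ) = 0.130.
t = −τ ln(0.130) = 98.73 × 2.040 = 201.4 yr.

201 yr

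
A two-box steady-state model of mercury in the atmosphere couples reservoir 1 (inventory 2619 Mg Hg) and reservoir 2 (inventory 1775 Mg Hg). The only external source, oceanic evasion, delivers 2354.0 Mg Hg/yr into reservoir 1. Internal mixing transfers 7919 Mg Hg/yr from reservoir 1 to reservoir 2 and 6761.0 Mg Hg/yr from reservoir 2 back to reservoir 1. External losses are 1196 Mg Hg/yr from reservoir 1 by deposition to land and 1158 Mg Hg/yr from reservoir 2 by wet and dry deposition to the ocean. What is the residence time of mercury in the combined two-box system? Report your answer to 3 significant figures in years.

Treat the two boxes together as one reservoir: the mixing fluxes between them are internal recycling, so τ = ΣM / Σ(external losses).
M_total = 2619 + 1775 = 4394.0 Mg Hg.
ΣF_external_out = 1196 + 1158 = 2354.0 Mg Hg/yr.
τ = M_total / ΣF_ext = 4394.0 / 2354.0 = 1.867 yr.

1.87 yr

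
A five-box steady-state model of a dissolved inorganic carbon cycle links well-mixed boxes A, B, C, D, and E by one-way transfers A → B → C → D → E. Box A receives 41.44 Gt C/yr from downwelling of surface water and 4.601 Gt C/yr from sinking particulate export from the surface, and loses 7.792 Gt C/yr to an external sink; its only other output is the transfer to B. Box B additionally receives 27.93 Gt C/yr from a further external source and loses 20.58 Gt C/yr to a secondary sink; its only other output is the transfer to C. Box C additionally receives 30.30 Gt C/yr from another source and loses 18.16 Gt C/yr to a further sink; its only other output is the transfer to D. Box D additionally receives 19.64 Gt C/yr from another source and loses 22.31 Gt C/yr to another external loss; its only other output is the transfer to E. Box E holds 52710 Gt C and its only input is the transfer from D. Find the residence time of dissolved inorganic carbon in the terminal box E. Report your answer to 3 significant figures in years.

Box A: F(A→B) = (41.44 + 4.601) − 7.792 = 38.249 Gt C/yr.
Box B: F(B→C) = (38.249 + 27.93) − 20.58 = 45.599 Gt C/yr.
Box C: F(C→D) = (45.599 + 30.30) − 18.16 = 57.739 Gt C/yr.
Box D: F(D→E) = (57.739 + 19.64) − 22.31 = 55.069 Gt C/yr.
Box E throughput = its input = 55.069 Gt C/yr; τ = 52710 / 55.069 = 957.2 yr.

957 yr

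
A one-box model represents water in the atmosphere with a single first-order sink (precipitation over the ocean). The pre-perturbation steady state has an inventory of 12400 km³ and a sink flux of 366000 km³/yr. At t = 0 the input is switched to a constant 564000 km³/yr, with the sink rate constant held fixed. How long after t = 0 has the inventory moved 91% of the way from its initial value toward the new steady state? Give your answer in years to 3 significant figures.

0.0816 yr

τ = M₀/F₀ = 12400/366000 = 0.03388 yr.
The remaining gap fraction is e^(−t/τ); 91% covered ⇒ e^(−t/τ) = 0.0900.
t = −τ ln(0.0900) = 0.03388 × 2.408 = 0.08158 yr.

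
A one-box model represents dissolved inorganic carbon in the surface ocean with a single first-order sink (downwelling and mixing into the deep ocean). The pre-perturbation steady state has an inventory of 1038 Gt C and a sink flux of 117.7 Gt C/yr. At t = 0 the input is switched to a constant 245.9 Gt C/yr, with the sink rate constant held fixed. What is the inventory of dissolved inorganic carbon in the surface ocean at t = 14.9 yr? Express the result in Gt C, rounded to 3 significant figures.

τ = M₀/F₀ = 1038/117.7 = 8.819 yr; rate constant k = 1/τ.
New steady state M_∞ = F₁/k = F₁·τ = 245.9 × 8.819 = 2168.6 Gt C.
M(t) = M_∞ + (M₀ − M_∞)·e^(−t/τ); t/τ = 14.9/8.819 = 1.690, so e^(−t/τ) = 0.1846.
M(t) = 2168.6 − 1131 × 0.1846 = 1959.9 Gt C.

1960 Gt C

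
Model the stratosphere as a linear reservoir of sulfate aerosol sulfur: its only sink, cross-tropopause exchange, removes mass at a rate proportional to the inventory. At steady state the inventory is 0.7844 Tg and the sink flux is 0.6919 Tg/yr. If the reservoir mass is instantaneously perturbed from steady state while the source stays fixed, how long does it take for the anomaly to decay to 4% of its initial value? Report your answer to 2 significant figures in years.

3.6 yr

For a linear reservoir the anomaly decays as exp(−t/τ) with τ = M/F = 0.7844/0.6919 = 1.134 yr.
exp(−t/τ) = 0.04 ⇒ t = −τ ln(0.04) = 1.134 × 3.219 = 3.649 yr.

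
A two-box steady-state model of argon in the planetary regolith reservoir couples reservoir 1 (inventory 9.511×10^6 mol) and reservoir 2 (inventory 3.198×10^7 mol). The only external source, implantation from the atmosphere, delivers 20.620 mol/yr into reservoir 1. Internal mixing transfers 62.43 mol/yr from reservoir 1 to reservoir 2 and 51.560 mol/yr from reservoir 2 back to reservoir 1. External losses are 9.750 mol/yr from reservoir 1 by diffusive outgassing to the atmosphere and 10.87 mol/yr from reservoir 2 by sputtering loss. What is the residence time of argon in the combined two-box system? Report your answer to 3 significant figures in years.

Residence time in the combined system uses the total inventory and the total *external* removal — internal exchanges between the two boxes cancel.
M_total = 9.511×10^6 + 3.198×10^7 = 4.1491×10^7 mol.
ΣF_external_out = 9.750 + 10.87 = 20.620 mol/yr.
τ = M_total / ΣF_ext = 4.1491×10^7 / 20.620 = 2.012×10^6 yr.

2.01×10^6 yr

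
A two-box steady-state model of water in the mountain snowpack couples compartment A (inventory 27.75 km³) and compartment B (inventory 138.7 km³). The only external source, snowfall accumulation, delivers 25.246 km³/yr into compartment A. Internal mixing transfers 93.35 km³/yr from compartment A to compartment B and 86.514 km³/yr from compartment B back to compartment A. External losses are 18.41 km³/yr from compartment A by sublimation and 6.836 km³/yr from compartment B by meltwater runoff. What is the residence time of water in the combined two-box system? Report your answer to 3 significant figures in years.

6.59 yr

Residence time in the combined system uses the total inventory and the total *external* removal — internal exchanges between the two boxes cancel.
M_total = 27.75 + 138.7 = 166.45 km³.
ΣF_external_out = 18.41 + 6.836 = 25.246 km³/yr.
τ = M_total / ΣF_ext = 166.45 / 25.246 = 6.593 yr.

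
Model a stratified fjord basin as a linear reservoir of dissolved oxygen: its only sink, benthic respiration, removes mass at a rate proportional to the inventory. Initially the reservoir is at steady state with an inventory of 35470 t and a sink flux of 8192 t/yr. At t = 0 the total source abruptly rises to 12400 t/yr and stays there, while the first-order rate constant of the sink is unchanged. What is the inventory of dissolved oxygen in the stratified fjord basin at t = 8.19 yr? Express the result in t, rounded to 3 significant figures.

Residence time τ = M₀/F₀ = 4.330 yr. The eventual steady state is M_∞ = M₀·(F₁/F₀) = 35470 × 12400/8192 = 53690 t.
The anomaly ΔM(t) = M(t) − M_∞ decays as ΔM₀·e^(−t/τ) with ΔM₀ = 35470 − 53690 = −18220 t.
At t = 8.19 yr, e^(−t/τ) = e^(−1.892) = 0.1508, so ΔM = −2748 t and M = 53690 − 2748 = 50942 t.

50900 t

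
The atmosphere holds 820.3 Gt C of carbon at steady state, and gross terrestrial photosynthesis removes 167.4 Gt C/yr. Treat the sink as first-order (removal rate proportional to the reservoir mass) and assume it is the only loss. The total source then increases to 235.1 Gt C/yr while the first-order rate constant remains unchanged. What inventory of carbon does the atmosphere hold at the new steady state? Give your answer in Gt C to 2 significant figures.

1200 Gt C

Rate constant k = F/M = 167.4 / 820.3 = 0.2041 yr⁻¹.
At the new steady state, source = k·M_new ⇒ M_new = 235.1 / 0.2041 = 1152 Gt C.
(Equivalently M_new = M × F_new/F_old = 820.3 × 235.1/167.4.)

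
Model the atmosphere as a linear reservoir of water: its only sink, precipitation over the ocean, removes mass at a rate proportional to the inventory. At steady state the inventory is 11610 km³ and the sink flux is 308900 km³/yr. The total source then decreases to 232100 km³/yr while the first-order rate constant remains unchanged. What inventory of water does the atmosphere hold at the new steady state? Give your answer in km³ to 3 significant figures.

8720 km³

Rate constant k = F/M = 308900 / 11610 = 26.61 yr⁻¹.
At the new steady state, source = k·M_new ⇒ M_new = 232100 / 26.61 = 8723 km³.
(Equivalently M_new = M × F_new/F_old = 11610 × 232100/308900.)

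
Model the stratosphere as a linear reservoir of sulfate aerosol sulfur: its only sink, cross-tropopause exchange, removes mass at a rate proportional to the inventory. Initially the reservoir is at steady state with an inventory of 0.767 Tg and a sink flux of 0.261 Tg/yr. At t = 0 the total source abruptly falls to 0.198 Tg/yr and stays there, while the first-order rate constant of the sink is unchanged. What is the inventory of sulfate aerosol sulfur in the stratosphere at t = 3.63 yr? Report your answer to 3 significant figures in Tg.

0.636 Tg

Residence time τ = M₀/F₀ = 2.939 yr. The eventual steady state is M_∞ = M₀·(F₁/F₀) = 0.767 × 0.198/0.261 = 0.58186 Tg.
The anomaly ΔM(t) = M(t) − M_∞ decays as ΔM₀·e^(−t/τ) with ΔM₀ = 0.767 − 0.58186 = 0.1851 Tg.
At t = 3.63 yr, e^(−t/τ) = e^(−1.235) = 0.2908, so ΔM = 0.05383 Tg and M = 0.58186 + 0.05383 = 0.63569 Tg.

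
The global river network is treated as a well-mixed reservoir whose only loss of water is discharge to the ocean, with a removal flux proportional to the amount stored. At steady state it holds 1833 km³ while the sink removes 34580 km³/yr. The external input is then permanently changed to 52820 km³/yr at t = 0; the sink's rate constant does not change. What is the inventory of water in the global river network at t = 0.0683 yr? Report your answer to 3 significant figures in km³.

2530 km³

The sink rate constant is k = F₀/M₀ = 34580/1833 = 18.87 yr⁻¹.
Solving dM/dt = F₁ − kM with M(0) = M₀ gives M(t) = F₁/k + (M₀ − F₁/k)·e^(−kt).
F₁/k = 52820/18.87 = 2799.9 km³; kt = 18.87 × 0.0683 = 1.288, e^(−kt) = 0.2757.
M(0.0683) = 2799.9 + (1833 − 2799.9) × 0.2757 = 2799.9 − 266.5 = 2533.3 km³.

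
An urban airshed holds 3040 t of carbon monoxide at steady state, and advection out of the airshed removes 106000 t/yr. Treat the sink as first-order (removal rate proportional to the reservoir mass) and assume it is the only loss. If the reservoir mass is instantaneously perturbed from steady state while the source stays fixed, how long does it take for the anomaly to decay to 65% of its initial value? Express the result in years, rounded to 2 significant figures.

0.012 yr

For a linear reservoir the anomaly decays as exp(−t/τ) with τ = M/F = 3040/106000 = 0.02868 yr.
exp(−t/τ) = 0.65 ⇒ t = −τ ln(0.65) = 0.02868 × 0.4308 = 0.01235 yr.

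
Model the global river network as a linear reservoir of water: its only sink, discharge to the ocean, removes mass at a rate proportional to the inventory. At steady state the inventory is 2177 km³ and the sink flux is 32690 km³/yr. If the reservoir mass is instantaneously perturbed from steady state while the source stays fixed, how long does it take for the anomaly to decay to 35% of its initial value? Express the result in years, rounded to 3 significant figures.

0.0699 yr

For a linear reservoir the anomaly decays as exp(−t/τ) with τ = M/F = 2177/32690 = 0.06660 yr.
exp(−t/τ) = 0.35 ⇒ t = −τ ln(0.35) = 0.06660 × 1.050 = 0.06991 yr.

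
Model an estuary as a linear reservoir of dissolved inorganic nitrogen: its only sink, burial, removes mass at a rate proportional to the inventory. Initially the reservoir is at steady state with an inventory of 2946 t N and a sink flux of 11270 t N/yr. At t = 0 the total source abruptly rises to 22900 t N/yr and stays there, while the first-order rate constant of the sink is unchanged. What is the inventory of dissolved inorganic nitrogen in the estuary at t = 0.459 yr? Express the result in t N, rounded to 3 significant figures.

5460 t N

Residence time τ = M₀/F₀ = 0.2614 yr. The eventual steady state is M_∞ = M₀·(F₁/F₀) = 2946 × 22900/11270 = 5986.1 t N.
The anomaly ΔM(t) = M(t) − M_∞ decays as ΔM₀·e^(−t/τ) with ΔM₀ = 2946 − 5986.1 = −3040 t N.
At t = 0.459 yr, e^(−t/τ) = e^(−1.756) = 0.1727, so ΔM = −525.2 t N and M = 5986.1 − 525.2 = 5460.9 t N.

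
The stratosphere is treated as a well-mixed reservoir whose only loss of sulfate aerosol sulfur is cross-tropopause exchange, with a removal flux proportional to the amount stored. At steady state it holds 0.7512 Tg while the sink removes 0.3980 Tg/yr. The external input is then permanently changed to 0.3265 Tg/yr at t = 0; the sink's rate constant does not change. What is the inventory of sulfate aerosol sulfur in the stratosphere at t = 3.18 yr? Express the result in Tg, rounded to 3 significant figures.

0.641 Tg

τ = M₀/F₀ = 0.7512/0.3980 = 1.887 yr; rate constant k = 1/τ.
New steady state M_∞ = F₁/k = F₁·τ = 0.3265 × 1.887 = 0.61625 Tg.
M(t) = M_∞ + (M₀ − M_∞)·e^(−t/τ); t/τ = 3.18/1.887 = 1.685, so e^(−t/τ) = 0.1855.
M(t) = 0.61625 + 0.1350 × 0.1855 = 0.64128 Tg.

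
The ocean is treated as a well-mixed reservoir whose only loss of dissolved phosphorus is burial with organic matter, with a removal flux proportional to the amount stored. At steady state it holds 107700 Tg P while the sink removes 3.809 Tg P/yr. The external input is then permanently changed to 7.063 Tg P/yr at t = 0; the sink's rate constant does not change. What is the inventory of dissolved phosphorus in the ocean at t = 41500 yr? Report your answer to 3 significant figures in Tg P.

179000 Tg P

The sink rate constant is k = F₀/M₀ = 3.809/107700 = 3.537×10^-5 yr⁻¹.
Solving dM/dt = F₁ − kM with M(0) = M₀ gives M(t) = F₁/k + (M₀ − F₁/k)·e^(−kt).
F₁/k = 7.063/3.537×10^-5 = 199710 Tg P; kt = 3.537×10^-5 × 41500 = 1.468, e^(−kt) = 0.2305.
M(41500) = 199710 + (107700 − 199710) × 0.2305 = 199710 − 21200 = 178500 Tg P.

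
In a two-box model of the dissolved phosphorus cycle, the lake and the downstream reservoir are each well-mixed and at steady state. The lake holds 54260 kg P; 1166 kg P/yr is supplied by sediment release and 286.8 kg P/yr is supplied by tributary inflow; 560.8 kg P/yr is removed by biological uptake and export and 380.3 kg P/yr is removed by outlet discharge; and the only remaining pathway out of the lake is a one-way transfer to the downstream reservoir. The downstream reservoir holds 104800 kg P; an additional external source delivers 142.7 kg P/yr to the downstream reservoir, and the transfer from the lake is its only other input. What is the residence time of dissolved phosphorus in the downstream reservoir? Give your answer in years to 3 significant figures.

160 yr

Balance the lake: ΣF_in = 1166 + 286.8 = 1452.8 kg P/yr.
Transfer to the downstream reservoir = ΣF_in − (560.8 + 380.3) = 511.70 kg P/yr.
Total input to the downstream reservoir = 511.70 + 142.7 = 654.40 kg P/yr; at steady state this equals its total output.
τ = M / F = 104800 / 654.40 = 160.1 yr.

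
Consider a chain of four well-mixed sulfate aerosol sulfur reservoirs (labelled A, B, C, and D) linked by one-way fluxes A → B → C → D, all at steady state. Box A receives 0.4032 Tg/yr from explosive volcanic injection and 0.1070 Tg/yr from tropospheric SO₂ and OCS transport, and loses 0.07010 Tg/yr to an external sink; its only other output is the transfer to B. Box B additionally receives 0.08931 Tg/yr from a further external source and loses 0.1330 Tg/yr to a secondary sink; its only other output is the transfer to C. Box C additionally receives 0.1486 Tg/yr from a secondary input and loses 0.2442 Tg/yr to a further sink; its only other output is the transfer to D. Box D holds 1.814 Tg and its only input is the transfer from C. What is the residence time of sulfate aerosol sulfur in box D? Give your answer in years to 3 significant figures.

6.03 yr

Box A: F(A→B) = (0.4032 + 0.1070) − 0.07010 = 0.44010 Tg/yr.
Box B: F(B→C) = (0.44010 + 0.08931) − 0.1330 = 0.39641 Tg/yr.
Box C: F(C→D) = (0.39641 + 0.1486) − 0.2442 = 0.30081 Tg/yr.
Box D throughput = its input = 0.30081 Tg/yr; τ = 1.814 / 0.30081 = 6.030 yr.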